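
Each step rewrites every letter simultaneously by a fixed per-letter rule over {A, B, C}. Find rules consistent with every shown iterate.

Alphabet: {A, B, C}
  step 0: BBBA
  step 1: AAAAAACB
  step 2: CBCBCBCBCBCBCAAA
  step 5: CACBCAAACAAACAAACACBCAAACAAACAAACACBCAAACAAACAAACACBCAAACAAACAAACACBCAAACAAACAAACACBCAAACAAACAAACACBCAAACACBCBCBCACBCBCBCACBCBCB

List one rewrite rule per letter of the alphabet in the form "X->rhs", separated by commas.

  step 1 ⇒ step 2: AAAAAACB ⇒ CB·CB·CB·CB·CB·CB·CA·AA
    A ↦ CB
    B ↦ AA
    C ↦ CA

A->CB, B->AA, C->CA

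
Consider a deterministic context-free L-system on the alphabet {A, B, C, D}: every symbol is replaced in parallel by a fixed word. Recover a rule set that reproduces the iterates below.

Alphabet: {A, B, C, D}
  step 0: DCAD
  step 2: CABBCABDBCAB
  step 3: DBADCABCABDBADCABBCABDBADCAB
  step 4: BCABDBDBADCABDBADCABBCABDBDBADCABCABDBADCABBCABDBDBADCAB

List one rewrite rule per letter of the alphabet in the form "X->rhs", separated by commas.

A->D, B->CAB, C->DBA, D->B

  step 3 ⇒ step 4: DBADCABCABDBADCABBCABDBADCAB ⇒ B·CAB·D·B·DBA·D·CAB·DBA·D·CAB·B·CAB·D·B·DBA·D·CAB·CAB·DBA·D·CAB·B·CAB·D·B·DBA·D·CAB
    A ↦ D
    B ↦ CAB
    C ↦ DBA
    D ↦ B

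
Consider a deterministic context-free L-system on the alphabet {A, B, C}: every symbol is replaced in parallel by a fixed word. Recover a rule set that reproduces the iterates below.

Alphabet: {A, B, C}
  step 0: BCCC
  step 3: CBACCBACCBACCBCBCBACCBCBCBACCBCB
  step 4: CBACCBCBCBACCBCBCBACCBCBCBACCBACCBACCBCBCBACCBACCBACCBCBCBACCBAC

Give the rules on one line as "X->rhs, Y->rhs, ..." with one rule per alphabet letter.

A->CB, B->AC, C->CB

  step 3 ⇒ step 4: CBACCBACCBACCBCBCBACCBCBCBACCBCB ⇒ CB·AC·CB·CB·CB·AC·CB·CB·CB·AC·CB·CB·CB·AC·CB·AC·CB·AC·CB·CB·CB·AC·CB·AC·CB·AC·CB·CB·CB·AC·CB·AC
    A ↦ CB
    B ↦ AC
    C ↦ CB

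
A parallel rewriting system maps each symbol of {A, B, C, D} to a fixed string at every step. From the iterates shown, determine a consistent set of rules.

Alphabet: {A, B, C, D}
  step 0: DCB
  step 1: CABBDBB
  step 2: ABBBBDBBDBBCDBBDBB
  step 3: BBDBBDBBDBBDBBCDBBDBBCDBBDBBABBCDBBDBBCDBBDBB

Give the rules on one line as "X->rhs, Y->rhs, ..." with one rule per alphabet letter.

A->BB, B->DBB, C->ABB, D->C

  step 2 ⇒ step 3: ABBBBDBBDBBCDBBDBB ⇒ BB·DBB·DBB·DBB·DBB·C·DBB·DBB·C·DBB·DBB·ABB·C·DBB·DBB·C·DBB·DBB
    A ↦ BB
    B ↦ DBB
    C ↦ ABB
    D ↦ C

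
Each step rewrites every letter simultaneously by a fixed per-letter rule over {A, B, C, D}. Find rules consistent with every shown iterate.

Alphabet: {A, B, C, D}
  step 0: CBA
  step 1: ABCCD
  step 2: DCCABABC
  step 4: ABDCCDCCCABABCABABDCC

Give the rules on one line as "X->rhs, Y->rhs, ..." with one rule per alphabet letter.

A->D, B->CC, C->AB, D->C

  step 1 ⇒ step 2: ABCCD ⇒ D·CC·AB·AB·C
    A ↦ D
    B ↦ CC
    C ↦ AB
    D ↦ C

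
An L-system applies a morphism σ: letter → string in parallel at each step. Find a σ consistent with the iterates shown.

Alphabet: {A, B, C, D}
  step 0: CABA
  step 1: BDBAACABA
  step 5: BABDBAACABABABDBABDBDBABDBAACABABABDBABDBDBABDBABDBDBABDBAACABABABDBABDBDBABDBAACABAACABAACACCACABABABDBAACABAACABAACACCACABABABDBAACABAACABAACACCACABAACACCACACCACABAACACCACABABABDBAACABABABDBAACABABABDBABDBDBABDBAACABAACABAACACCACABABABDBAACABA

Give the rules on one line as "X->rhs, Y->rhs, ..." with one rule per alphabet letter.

A->BA, B->ACA, C->BD, D->CC

  step 0 ⇒ step 1: CABA ⇒ BD·BA·ACA·BA
    A ↦ BA
    B ↦ ACA
    C ↦ BD
    D ↦ CC  (constrained at step 1)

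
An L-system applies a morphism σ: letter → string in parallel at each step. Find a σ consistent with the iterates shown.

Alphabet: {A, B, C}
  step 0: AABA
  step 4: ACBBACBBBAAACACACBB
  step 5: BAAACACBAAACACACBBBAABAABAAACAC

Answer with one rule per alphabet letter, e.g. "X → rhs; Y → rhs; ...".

  step 4 ⇒ step 5: ACBBACBBBAAACACACBB ⇒ B·AA·AC·AC·B·AA·AC·AC·AC·B·B·B·AA·B·AA·B·AA·AC·AC
    A ↦ B
    B ↦ AC
    C ↦ AA

A->B, B->AC, C->AA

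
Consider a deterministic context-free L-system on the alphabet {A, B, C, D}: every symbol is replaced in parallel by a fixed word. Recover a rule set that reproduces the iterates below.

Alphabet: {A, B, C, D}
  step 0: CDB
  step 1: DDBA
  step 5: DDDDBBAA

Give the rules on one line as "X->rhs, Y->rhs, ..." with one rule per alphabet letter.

A->C, B->A, C->DD, D->B

  step 0 ⇒ step 1: CDB ⇒ DD·B·A
    B ↦ A
    C ↦ DD
    D ↦ B
    A ↦ C  (constrained at step 1)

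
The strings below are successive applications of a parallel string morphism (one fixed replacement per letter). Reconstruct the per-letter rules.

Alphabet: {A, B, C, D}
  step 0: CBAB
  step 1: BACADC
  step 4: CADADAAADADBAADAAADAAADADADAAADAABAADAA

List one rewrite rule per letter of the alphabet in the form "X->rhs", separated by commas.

  step 0 ⇒ step 1: CBAB ⇒ BA·C·AD·C
    A ↦ AD
    B ↦ C
    C ↦ BA
    D ↦ AA  (constrained at step 1)

A->AD, B->C, C->BA, D->AA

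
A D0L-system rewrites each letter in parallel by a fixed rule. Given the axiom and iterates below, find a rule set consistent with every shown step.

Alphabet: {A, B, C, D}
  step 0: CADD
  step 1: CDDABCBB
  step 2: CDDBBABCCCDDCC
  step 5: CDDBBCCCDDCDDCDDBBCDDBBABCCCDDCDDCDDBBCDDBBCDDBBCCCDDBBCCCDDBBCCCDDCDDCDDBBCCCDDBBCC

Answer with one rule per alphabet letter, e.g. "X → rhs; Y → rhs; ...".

  step 1 ⇒ step 2: CDDABCBB ⇒ CDD·B·B·ABC·C·CDD·C·C
    A ↦ ABC
    B ↦ C
    C ↦ CDD
    D ↦ B

A->ABC, B->C, C->CDD, D->B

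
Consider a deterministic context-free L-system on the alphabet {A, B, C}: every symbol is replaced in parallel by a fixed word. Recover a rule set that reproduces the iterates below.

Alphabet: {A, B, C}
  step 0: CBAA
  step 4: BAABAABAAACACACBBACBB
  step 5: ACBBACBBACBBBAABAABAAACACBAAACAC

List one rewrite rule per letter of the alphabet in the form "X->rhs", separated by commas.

  step 4 ⇒ step 5: BAABAABAAACACACBBACBB ⇒ AC·B·B·AC·B·B·AC·B·B·B·AA·B·AA·B·AA·AC·AC·B·AA·AC·AC
    A ↦ B
    B ↦ AC
    C ↦ AA

A->B, B->AC, C->AA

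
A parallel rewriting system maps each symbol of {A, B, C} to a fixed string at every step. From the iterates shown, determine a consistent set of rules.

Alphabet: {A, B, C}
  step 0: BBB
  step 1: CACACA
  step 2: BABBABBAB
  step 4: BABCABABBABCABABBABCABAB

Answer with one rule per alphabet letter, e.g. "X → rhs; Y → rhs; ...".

A->B, B->CA, C->BA

  step 1 ⇒ step 2: CACACA ⇒ BA·B·BA·B·BA·B
    A ↦ B
    C ↦ BA
  step 0 ⇒ step 1: BBB ⇒ CA·CA·CA
    B ↦ CA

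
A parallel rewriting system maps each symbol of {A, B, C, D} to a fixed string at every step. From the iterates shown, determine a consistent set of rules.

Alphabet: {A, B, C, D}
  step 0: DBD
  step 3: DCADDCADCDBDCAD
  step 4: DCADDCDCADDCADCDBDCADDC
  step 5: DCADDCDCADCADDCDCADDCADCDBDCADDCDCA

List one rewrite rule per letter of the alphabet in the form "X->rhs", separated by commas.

A->D, B->DB, C->A, D->DC

  step 4 ⇒ step 5: DCADDCDCADDCADCDBDCADDC ⇒ DC·A·D·DC·DC·A·DC·A·D·DC·DC·A·D·DC·A·DC·DB·DC·A·D·DC·DC·A
    A ↦ D
    B ↦ DB
    C ↦ A
    D ↦ DC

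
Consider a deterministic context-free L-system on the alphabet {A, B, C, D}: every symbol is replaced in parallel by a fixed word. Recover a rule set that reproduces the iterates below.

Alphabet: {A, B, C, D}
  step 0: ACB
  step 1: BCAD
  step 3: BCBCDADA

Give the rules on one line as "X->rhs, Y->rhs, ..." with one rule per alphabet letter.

A->BC, B->D, C->A, D->BC

  step 0 ⇒ step 1: ACB ⇒ BC·A·D
    A ↦ BC
    B ↦ D
    C ↦ A
    D ↦ BC  (constrained at step 1)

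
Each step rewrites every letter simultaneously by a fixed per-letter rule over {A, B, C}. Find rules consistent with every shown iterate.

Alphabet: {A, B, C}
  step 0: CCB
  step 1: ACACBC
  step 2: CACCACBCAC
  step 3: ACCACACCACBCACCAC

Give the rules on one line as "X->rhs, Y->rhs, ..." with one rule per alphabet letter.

A->C, B->BC, C->AC

  step 2 ⇒ step 3: CACCACBCAC ⇒ AC·C·AC·AC·C·AC·BC·AC·C·AC
    A ↦ C
    B ↦ BC
    C ↦ AC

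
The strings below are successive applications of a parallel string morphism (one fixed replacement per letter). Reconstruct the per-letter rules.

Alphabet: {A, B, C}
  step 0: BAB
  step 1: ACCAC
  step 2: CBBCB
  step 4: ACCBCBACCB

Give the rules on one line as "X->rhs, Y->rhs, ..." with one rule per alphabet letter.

A->C, B->AC, C->B

  step 1 ⇒ step 2: ACCAC ⇒ C·B·B·C·B
    A ↦ C
    C ↦ B
  step 0 ⇒ step 1: BAB ⇒ AC·C·AC
    B ↦ AC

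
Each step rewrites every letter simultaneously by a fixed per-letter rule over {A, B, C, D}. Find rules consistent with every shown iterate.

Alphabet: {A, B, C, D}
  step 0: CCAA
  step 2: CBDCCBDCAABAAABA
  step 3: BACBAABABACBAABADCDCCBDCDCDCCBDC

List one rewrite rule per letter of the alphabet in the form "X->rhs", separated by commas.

  step 2 ⇒ step 3: CBDCCBDCAABAAABA ⇒ BA·CB·AA·BA·BA·CB·AA·BA·DC·DC·CB·DC·DC·DC·CB·DC
    A ↦ DC
    B ↦ CB
    C ↦ BA
    D ↦ AA

A->DC, B->CB, C->BA, D->AA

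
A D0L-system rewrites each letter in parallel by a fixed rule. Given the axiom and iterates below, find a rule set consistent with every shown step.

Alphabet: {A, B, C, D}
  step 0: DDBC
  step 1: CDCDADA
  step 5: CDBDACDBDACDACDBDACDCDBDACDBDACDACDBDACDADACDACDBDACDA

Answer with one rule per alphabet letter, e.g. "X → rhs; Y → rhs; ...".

  step 0 ⇒ step 1: DDBC ⇒ CD·CD·A·DA
    B ↦ A
    C ↦ DA
    D ↦ CD
    A ↦ B  (constrained at step 1)

A->B, B->A, C->DA, D->CD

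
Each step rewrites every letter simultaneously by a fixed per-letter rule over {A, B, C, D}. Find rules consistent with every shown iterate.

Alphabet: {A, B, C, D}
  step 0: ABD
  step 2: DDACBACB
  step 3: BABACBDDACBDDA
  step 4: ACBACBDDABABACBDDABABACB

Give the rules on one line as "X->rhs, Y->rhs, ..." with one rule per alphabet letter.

  step 3 ⇒ step 4: BABACBDDACBDDA ⇒ A·CB·A·CB·DD·A·BA·BA·CB·DD·A·BA·BA·CB
    A ↦ CB
    B ↦ A
    C ↦ DD
    D ↦ BA

A->CB, B->A, C->DD, D->BA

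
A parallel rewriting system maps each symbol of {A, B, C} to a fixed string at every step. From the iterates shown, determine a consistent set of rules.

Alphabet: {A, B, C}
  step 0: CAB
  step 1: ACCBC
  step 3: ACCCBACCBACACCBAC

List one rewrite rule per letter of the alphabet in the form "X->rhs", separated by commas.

  step 0 ⇒ step 1: CAB ⇒ AC·CB·C
    A ↦ CB
    B ↦ C
    C ↦ AC

A->CB, B->C, C->AC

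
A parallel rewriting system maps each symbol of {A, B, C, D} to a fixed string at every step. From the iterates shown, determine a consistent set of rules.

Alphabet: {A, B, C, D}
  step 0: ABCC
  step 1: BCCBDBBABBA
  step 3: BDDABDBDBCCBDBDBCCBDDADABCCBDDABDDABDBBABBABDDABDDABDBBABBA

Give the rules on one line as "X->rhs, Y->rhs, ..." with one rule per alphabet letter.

A->BCC, B->BD, C->BBA, D->DA

  step 0 ⇒ step 1: ABCC ⇒ BCC·BD·BBA·BBA
    A ↦ BCC
    B ↦ BD
    C ↦ BBA
    D ↦ DA  (constrained at step 1)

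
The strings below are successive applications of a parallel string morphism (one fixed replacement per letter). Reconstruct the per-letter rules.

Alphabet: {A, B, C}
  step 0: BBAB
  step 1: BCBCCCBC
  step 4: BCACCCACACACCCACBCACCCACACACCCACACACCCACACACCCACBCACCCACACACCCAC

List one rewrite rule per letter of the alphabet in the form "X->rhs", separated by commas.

  step 0 ⇒ step 1: BBAB ⇒ BC·BC·CC·BC
    A ↦ CC
    B ↦ BC
    C ↦ AC  (constrained at step 1)

A->CC, B->BC, C->AC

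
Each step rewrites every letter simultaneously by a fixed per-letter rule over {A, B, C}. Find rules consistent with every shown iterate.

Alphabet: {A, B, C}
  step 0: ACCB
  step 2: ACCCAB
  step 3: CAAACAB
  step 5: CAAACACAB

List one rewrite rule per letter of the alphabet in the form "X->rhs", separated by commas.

A->C, B->AB, C->A

  step 2 ⇒ step 3: ACCCAB ⇒ C·A·A·A·C·AB
    A ↦ C
    B ↦ AB
    C ↦ A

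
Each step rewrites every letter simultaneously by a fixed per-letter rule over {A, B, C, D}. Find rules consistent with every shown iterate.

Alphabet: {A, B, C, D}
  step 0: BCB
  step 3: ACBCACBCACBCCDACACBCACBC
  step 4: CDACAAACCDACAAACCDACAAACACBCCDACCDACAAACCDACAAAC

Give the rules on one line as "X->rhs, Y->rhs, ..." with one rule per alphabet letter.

  step 3 ⇒ step 4: ACBCACBCACBCCDACACBCACBC ⇒ CD·AC·AA·AC·CD·AC·AA·AC·CD·AC·AA·AC·AC·BC·CD·AC·CD·AC·AA·AC·CD·AC·AA·AC
    A ↦ CD
    B ↦ AA
    C ↦ AC
    D ↦ BC

A->CD, B->AA, C->AC, D->BC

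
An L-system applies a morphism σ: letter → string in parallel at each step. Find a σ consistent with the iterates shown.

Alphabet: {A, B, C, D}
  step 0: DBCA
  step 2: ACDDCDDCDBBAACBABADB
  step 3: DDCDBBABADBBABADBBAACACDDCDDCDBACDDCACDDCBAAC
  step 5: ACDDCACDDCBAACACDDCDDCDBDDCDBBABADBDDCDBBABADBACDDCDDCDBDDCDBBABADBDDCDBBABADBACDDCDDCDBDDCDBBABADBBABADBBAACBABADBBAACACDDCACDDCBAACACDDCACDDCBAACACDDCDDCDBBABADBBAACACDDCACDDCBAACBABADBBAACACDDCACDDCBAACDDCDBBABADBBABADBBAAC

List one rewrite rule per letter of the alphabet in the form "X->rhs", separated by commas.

  step 2 ⇒ step 3: ACDDCDDCDBBAACBABADB ⇒ DDC·DB·BA·BA·DB·BA·BA·DB·BA·AC·AC·DDC·DDC·DB·AC·DDC·AC·DDC·BA·AC
    A ↦ DDC
    B ↦ AC
    C ↦ DB
    D ↦ BA

A->DDC, B->AC, C->DB, D->BA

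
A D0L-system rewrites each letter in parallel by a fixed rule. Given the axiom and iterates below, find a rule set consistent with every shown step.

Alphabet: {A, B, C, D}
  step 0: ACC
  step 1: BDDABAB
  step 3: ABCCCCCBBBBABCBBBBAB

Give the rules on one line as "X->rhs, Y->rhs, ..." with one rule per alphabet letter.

  step 0 ⇒ step 1: ACC ⇒ BDD·AB·AB
    A ↦ BDD
    C ↦ AB
    B ↦ C  (constrained at step 1)
    D ↦ BB  (constrained at step 1)

A->BDD, B->C, C->AB, D->BB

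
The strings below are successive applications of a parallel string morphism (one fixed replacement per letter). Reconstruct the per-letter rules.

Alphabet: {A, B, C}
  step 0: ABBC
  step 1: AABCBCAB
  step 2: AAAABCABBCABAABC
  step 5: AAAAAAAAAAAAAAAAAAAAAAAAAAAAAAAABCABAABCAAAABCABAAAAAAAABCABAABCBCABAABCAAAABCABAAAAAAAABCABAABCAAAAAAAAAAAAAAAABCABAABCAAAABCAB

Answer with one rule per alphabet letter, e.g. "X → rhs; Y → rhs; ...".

  step 1 ⇒ step 2: AABCBCAB ⇒ AA·AA·BC·AB·BC·AB·AA·BC
    A ↦ AA
    B ↦ BC
    C ↦ AB

A->AA, B->BC, C->AB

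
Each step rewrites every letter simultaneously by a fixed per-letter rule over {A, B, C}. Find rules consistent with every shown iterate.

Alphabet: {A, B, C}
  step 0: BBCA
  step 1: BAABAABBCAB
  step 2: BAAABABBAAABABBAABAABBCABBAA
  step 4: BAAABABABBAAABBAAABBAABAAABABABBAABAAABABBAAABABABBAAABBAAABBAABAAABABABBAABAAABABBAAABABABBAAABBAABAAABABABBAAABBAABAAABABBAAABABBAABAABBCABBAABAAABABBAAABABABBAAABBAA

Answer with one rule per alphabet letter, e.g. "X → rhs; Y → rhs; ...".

  step 1 ⇒ step 2: BAABAABBCAB ⇒ BAA·AB·AB·BAA·AB·AB·BAA·BAA·BBC·AB·BAA
    A ↦ AB
    B ↦ BAA
    C ↦ BBC

A->AB, B->BAA, C->BBC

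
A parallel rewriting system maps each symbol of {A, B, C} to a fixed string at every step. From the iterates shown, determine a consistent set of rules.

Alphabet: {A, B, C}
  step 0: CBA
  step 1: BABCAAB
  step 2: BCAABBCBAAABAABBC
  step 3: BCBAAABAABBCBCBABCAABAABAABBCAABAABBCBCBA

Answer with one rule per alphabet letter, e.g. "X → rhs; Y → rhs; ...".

  step 2 ⇒ step 3: BCAABBCBAAABAABBC ⇒ BC·BA·AAB·AAB·BC·BC·BA·BC·AAB·AAB·AAB·BC·AAB·AAB·BC·BC·BA
    A ↦ AAB
    B ↦ BC
    C ↦ BA

A->AAB, B->BC, C->BA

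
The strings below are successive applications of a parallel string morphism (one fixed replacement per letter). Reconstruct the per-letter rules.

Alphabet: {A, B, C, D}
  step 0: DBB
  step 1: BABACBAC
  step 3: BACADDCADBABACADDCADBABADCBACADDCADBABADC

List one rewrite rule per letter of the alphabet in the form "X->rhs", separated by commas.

  step 0 ⇒ step 1: DBB ⇒ BA·BAC·BAC
    B ↦ BAC
    D ↦ BA
    A ↦ AD  (constrained at step 1)
    C ↦ DC  (constrained at step 1)

A->AD, B->BAC, C->DC, D->BA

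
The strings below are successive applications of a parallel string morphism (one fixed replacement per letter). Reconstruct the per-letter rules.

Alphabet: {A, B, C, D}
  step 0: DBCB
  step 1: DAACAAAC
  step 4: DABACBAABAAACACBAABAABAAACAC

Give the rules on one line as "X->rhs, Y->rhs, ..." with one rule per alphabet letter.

A->B, B->AC, C->AA, D->DA

  step 0 ⇒ step 1: DBCB ⇒ DA·AC·AA·AC
    B ↦ AC
    C ↦ AA
    D ↦ DA
    A ↦ B  (constrained at step 1)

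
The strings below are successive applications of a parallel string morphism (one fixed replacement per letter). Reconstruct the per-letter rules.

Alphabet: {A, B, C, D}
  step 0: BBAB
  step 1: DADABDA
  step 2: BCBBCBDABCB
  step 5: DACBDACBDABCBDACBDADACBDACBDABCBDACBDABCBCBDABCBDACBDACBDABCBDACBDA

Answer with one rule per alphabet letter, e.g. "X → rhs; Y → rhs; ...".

  step 1 ⇒ step 2: DADABDA ⇒ BC·B·BC·B·DA·BC·B
    A ↦ B
    B ↦ DA
    D ↦ BC
    C ↦ CB  (constrained at step 2)

A->B, B->DA, C->CB, D->BC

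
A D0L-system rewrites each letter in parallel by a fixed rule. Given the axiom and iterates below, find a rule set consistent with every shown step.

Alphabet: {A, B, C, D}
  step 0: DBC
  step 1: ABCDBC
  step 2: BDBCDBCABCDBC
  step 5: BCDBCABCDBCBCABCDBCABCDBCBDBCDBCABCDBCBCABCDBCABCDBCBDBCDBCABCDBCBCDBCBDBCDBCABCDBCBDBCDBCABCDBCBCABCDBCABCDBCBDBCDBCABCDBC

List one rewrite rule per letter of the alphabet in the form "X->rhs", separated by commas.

  step 1 ⇒ step 2: ABCDBC ⇒ BD·BC·DBC·A·BC·DBC
    A ↦ BD
    B ↦ BC
    C ↦ DBC
    D ↦ A

A->BD, B->BC, C->DBC, D->A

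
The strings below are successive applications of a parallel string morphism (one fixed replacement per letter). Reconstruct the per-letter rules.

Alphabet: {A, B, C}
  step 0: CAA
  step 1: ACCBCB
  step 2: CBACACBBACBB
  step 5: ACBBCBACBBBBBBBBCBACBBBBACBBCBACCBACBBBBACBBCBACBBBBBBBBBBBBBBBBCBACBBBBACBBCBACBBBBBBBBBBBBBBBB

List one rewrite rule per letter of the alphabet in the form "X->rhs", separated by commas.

  step 1 ⇒ step 2: ACCBCB ⇒ CB·AC·AC·BB·AC·BB
    A ↦ CB
    B ↦ BB
    C ↦ AC

A->CB, B->BB, C->AC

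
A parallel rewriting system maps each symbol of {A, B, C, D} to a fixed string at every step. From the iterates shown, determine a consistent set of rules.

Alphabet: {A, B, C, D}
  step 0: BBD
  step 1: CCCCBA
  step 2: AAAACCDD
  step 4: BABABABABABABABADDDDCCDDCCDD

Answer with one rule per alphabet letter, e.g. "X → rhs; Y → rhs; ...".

  step 1 ⇒ step 2: CCCCBA ⇒ A·A·A·A·CC·DD
    A ↦ DD
    B ↦ CC
    C ↦ A
  step 0 ⇒ step 1: BBD ⇒ CC·CC·BA
    D ↦ BA

A->DD, B->CC, C->A, D->BA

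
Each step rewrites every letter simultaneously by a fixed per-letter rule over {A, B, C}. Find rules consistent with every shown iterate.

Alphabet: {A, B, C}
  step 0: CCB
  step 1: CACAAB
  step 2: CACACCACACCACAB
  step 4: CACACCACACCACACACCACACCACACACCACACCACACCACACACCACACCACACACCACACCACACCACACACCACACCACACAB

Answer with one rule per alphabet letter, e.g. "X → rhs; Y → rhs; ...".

  step 1 ⇒ step 2: CACAAB ⇒ CA·CAC·CA·CAC·CAC·AB
    A ↦ CAC
    B ↦ AB
    C ↦ CA

A->CAC, B->AB, C->CA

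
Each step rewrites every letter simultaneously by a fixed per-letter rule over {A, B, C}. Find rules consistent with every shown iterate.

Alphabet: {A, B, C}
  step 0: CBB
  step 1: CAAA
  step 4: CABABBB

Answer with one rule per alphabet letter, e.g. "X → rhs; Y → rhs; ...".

A->B, B->A, C->CA

  step 0 ⇒ step 1: CBB ⇒ CA·A·A
    B ↦ A
    C ↦ CA
    A ↦ B  (constrained at step 1)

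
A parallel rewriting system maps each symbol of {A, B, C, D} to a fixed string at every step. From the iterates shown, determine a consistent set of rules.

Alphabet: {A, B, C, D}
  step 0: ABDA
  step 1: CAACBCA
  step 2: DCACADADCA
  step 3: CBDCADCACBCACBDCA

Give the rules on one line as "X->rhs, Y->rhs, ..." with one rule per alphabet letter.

  step 2 ⇒ step 3: DCACADADCA ⇒ CB·D·CA·D·CA·CB·CA·CB·D·CA
    A ↦ CA
    C ↦ D
    D ↦ CB
  step 0 ⇒ step 1: ABDA ⇒ CA·A·CB·CA
    B ↦ A

A->CA, B->A, C->D, D->CB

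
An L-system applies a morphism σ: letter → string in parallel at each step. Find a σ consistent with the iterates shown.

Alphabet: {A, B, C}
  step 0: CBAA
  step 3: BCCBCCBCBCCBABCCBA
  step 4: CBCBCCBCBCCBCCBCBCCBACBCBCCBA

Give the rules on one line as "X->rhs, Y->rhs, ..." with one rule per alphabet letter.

A->BA, B->C, C->BC

  step 3 ⇒ step 4: BCCBCCBCBCCBABCCBA ⇒ C·BC·BC·C·BC·BC·C·BC·C·BC·BC·C·BA·C·BC·BC·C·BA
    A ↦ BA
    B ↦ C
    C ↦ BC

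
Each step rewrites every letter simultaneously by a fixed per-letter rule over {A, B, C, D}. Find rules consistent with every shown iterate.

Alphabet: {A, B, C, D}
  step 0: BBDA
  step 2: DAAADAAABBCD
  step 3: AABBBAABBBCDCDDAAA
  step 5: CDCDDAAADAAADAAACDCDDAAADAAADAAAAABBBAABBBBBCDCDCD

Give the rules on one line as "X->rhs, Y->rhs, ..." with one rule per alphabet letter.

  step 2 ⇒ step 3: DAAADAAABBCD ⇒ AA·B·B·B·AA·B·B·B·CD·CD·DA·AA
    A ↦ B
    B ↦ CD
    C ↦ DA
    D ↦ AA

A->B, B->CD, C->DA, D->AA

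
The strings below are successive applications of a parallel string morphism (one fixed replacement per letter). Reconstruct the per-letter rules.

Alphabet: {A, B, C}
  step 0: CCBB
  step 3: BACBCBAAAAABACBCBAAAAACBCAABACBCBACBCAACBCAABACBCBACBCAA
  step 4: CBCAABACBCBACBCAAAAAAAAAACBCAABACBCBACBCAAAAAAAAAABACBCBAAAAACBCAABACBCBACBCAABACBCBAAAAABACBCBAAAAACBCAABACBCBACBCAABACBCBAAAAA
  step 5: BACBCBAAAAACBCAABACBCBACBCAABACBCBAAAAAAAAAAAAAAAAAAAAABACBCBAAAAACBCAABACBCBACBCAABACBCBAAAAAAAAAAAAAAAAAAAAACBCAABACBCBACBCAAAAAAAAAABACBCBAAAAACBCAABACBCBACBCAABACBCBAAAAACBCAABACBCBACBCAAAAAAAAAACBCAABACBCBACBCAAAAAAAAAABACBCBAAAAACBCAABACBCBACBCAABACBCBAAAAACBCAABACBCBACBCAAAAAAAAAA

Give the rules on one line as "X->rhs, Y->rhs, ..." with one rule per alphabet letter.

  step 4 ⇒ step 5: CBCAABACBCBACBCAAAAAAAAAACBCAABACBCBACBCAAAAAAAAAABACBCBAAAAACBCAABACBCBACBCAABACBCBAAAAABACBCBAAAAACBCAABACBCBACBCAABACBCBAAAAA ⇒ BA·CBC·BA·AA·AA·CBC·AA·BA·CBC·BA·CBC·AA·BA·CBC·BA·AA·AA·AA·AA·AA·AA·AA·AA·AA·AA·BA·CBC·BA·AA·AA·CBC·AA·BA·CBC·BA·CBC·AA·BA·CBC·BA·AA·AA·AA·AA·AA·AA·AA·AA·AA·AA·CBC·AA·BA·CBC·BA·CBC·AA·AA·AA·AA·AA·BA·CBC·BA·AA·AA·CBC·AA·BA·CBC·BA·CBC·AA·BA·CBC·BA·AA·AA·CBC·AA·BA·CBC·BA·CBC·AA·AA·AA·AA·AA·CBC·AA·BA·CBC·BA·CBC·AA·AA·AA·AA·AA·BA·CBC·BA·AA·AA·CBC·AA·BA·CBC·BA·CBC·AA·BA·CBC·BA·AA·AA·CBC·AA·BA·CBC·BA·CBC·AA·AA·AA·AA·AA
    A ↦ AA
    B ↦ CBC
    C ↦ BA

A->AA, B->CBC, C->BA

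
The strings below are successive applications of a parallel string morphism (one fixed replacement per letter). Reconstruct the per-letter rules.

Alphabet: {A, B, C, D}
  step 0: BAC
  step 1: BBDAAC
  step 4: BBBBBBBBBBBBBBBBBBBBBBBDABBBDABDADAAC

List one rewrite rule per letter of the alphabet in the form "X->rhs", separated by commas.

A->DA, B->BB, C->AC, D->B

  step 0 ⇒ step 1: BAC ⇒ BB·DA·AC
    A ↦ DA
    B ↦ BB
    C ↦ AC
    D ↦ B  (constrained at step 1)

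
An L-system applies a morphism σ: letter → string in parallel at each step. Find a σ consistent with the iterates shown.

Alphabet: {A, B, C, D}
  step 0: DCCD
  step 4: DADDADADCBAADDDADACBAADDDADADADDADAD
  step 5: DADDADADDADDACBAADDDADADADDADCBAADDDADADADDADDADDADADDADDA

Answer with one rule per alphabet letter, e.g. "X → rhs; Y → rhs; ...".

A->D, B->AA, C->CB, D->DA

  step 4 ⇒ step 5: DADDADADCBAADDDADACBAADDDADADADDADAD ⇒ DA·D·DA·DA·D·DA·D·DA·CB·AA·D·D·DA·DA·DA·D·DA·D·CB·AA·D·D·DA·DA·DA·D·DA·D·DA·D·DA·DA·D·DA·D·DA
    A ↦ D
    B ↦ AA
    C ↦ CB
    D ↦ DA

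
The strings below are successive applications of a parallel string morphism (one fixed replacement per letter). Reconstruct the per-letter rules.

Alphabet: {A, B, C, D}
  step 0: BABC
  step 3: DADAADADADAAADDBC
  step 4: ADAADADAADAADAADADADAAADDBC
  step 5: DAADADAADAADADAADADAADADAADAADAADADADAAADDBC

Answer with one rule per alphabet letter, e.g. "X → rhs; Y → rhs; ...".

  step 4 ⇒ step 5: ADAADADAADAADAADADADAAADDBC ⇒ DA·A·DA·DA·A·DA·A·DA·DA·A·DA·DA·A·DA·DA·A·DA·A·DA·A·DA·DA·DA·A·A·D·DBC
    A ↦ DA
    B ↦ D
    C ↦ DBC
    D ↦ A

A->DA, B->D, C->DBC, D->A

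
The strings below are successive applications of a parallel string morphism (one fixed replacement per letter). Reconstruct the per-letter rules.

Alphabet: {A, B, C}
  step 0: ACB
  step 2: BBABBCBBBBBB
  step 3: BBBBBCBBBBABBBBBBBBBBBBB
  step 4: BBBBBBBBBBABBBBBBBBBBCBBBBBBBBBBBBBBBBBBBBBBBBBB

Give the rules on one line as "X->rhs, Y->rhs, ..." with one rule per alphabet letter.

A->BC, B->BB, C->AB

  step 3 ⇒ step 4: BBBBBCBBBBABBBBBBBBBBBBB ⇒ BB·BB·BB·BB·BB·AB·BB·BB·BB·BB·BC·BB·BB·BB·BB·BB·BB·BB·BB·BB·BB·BB·BB·BB
    A ↦ BC
    B ↦ BB
    C ↦ AB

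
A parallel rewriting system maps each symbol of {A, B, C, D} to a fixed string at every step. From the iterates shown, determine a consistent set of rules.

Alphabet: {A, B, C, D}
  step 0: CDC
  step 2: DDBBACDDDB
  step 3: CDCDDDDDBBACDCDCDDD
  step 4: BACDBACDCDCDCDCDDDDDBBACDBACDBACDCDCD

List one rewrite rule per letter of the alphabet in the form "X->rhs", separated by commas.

A->B, B->DD, C->BA, D->CD

  step 3 ⇒ step 4: CDCDDDDDBBACDCDCDDD ⇒ BA·CD·BA·CD·CD·CD·CD·CD·DD·DD·B·BA·CD·BA·CD·BA·CD·CD·CD
    A ↦ B
    B ↦ DD
    C ↦ BA
    D ↦ CD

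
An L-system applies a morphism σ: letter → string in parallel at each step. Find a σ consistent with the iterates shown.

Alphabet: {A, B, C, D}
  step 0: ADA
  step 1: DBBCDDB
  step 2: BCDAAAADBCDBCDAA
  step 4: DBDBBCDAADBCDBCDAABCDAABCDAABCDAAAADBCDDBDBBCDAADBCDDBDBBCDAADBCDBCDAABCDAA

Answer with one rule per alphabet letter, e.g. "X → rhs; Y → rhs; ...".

A->DB, B->AA, C->D, D->BCD

  step 1 ⇒ step 2: DBBCDDB ⇒ BCD·AA·AA·D·BCD·BCD·AA
    B ↦ AA
    C ↦ D
    D ↦ BCD
  step 0 ⇒ step 1: ADA ⇒ DB·BCD·DB
    A ↦ DB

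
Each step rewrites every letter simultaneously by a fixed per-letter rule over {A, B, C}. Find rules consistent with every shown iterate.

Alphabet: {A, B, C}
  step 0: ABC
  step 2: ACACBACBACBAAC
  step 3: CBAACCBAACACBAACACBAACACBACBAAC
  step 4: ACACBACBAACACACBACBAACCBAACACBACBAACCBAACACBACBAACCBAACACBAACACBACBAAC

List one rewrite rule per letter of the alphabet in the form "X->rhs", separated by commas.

A->CBA, B->A, C->AC

  step 3 ⇒ step 4: CBAACCBAACACBAACACBAACACBACBAAC ⇒ AC·A·CBA·CBA·AC·AC·A·CBA·CBA·AC·CBA·AC·A·CBA·CBA·AC·CBA·AC·A·CBA·CBA·AC·CBA·AC·A·CBA·AC·A·CBA·CBA·AC
    A ↦ CBA
    B ↦ A
    C ↦ AC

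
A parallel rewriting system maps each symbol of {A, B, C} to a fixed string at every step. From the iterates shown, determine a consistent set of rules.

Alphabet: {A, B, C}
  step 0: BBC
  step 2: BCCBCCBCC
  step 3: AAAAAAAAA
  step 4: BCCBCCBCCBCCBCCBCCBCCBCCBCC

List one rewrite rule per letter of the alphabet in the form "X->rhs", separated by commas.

A->BCC, B->A, C->A

  step 3 ⇒ step 4: AAAAAAAAA ⇒ BCC·BCC·BCC·BCC·BCC·BCC·BCC·BCC·BCC
    A ↦ BCC
  step 2 ⇒ step 3: BCCBCCBCC ⇒ A·A·A·A·A·A·A·A·A
    B ↦ A
  step 2 ⇒ step 3: BCCBCCBCC ⇒ A·A·A·A·A·A·A·A·A
    C ↦ A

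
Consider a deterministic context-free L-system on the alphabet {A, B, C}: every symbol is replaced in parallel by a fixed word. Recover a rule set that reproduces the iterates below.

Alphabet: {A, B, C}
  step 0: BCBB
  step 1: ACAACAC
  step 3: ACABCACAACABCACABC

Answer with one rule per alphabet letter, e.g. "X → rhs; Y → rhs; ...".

A->BC, B->AC, C->A

  step 0 ⇒ step 1: BCBB ⇒ AC·A·AC·AC
    B ↦ AC
    C ↦ A
    A ↦ BC  (constrained at step 1)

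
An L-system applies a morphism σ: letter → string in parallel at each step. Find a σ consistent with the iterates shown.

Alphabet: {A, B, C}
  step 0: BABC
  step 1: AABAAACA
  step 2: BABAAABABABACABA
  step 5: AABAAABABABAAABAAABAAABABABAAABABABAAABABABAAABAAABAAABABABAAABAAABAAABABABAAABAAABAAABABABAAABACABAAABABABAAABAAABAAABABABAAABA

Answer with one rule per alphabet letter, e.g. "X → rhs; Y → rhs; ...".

  step 1 ⇒ step 2: AABAAACA ⇒ BA·BA·AA·BA·BA·BA·CA·BA
    A ↦ BA
    B ↦ AA
    C ↦ CA

A->BA, B->AA, C->CA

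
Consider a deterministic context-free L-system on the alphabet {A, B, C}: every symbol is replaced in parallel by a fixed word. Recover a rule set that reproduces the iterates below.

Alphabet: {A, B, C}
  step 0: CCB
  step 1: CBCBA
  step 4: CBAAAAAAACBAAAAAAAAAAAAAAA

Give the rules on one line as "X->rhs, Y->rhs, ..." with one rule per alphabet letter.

A->AA, B->A, C->CB

  step 0 ⇒ step 1: CCB ⇒ CB·CB·A
    B ↦ A
    C ↦ CB
    A ↦ AA  (constrained at step 1)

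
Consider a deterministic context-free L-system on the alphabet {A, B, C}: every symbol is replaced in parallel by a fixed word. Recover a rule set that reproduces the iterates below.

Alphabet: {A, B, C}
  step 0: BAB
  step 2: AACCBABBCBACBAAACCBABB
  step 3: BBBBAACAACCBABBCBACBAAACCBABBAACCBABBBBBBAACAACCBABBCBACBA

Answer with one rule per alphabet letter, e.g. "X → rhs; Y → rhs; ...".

  step 2 ⇒ step 3: AACCBABBCBACBAAACCBABB ⇒ BB·BB·AAC·AAC·CBA·BB·CBA·CBA·AAC·CBA·BB·AAC·CBA·BB·BB·BB·AAC·AAC·CBA·BB·CBA·CBA
    A ↦ BB
    B ↦ CBA
    C ↦ AAC

A->BB, B->CBA, C->AAC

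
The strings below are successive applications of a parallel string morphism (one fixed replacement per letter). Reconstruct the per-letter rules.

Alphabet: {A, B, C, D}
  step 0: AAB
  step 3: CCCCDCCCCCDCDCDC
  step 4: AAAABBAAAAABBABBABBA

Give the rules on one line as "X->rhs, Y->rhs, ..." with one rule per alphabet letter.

A->DC, B->CC, C->A, D->BB

  step 3 ⇒ step 4: CCCCDCCCCCDCDCDC ⇒ A·A·A·A·BB·A·A·A·A·A·BB·A·BB·A·BB·A
    C ↦ A
    D ↦ BB
    A ↦ DC  (constrained at step 0)
    B ↦ CC  (constrained at step 0)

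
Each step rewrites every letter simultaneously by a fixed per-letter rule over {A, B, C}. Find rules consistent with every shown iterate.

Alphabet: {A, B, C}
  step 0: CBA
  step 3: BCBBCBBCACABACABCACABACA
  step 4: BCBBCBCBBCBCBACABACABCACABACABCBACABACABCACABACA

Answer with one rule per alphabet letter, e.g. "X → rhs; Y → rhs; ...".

A->ACA, B->BC, C->B

  step 3 ⇒ step 4: BCBBCBBCACABACABCACABACA ⇒ BC·B·BC·BC·B·BC·BC·B·ACA·B·ACA·BC·ACA·B·ACA·BC·B·ACA·B·ACA·BC·ACA·B·ACA
    A ↦ ACA
    B ↦ BC
    C ↦ B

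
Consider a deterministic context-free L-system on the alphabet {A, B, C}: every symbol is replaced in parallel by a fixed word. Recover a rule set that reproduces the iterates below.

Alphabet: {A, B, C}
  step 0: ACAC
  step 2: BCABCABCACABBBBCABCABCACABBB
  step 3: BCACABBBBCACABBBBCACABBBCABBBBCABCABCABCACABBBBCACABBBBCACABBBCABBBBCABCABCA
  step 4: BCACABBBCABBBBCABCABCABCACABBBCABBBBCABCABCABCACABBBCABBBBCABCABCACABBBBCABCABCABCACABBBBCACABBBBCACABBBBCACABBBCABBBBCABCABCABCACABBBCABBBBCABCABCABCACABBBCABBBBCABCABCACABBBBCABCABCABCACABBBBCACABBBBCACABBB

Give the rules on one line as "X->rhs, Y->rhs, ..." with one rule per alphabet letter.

  step 3 ⇒ step 4: BCACABBBBCACABBBBCACABBBCABBBBCABCABCABCACABBBBCACABBBBCACABBBCABBBBCABCABCA ⇒ BCA·CA·BBB·CA·BBB·BCA·BCA·BCA·BCA·CA·BBB·CA·BBB·BCA·BCA·BCA·BCA·CA·BBB·CA·BBB·BCA·BCA·BCA·CA·BBB·BCA·BCA·BCA·BCA·CA·BBB·BCA·CA·BBB·BCA·CA·BBB·BCA·CA·BBB·CA·BBB·BCA·BCA·BCA·BCA·CA·BBB·CA·BBB·BCA·BCA·BCA·BCA·CA·BBB·CA·BBB·BCA·BCA·BCA·CA·BBB·BCA·BCA·BCA·BCA·CA·BBB·BCA·CA·BBB·BCA·CA·BBB
    A ↦ BBB
    B ↦ BCA
    C ↦ CA

A->BBB, B->BCA, C->CA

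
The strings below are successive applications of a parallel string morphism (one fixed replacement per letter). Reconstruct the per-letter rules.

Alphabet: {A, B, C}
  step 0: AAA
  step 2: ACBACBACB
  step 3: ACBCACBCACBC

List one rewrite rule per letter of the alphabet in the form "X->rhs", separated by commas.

A->AC, B->C, C->B

  step 2 ⇒ step 3: ACBACBACB ⇒ AC·B·C·AC·B·C·AC·B·C
    A ↦ AC
    B ↦ C
    C ↦ B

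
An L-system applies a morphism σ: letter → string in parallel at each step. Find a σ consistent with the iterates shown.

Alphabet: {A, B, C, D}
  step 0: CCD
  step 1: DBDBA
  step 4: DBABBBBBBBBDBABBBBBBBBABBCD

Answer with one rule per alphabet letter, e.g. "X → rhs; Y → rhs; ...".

  step 0 ⇒ step 1: CCD ⇒ DB·DB·A
    C ↦ DB
    D ↦ A
    A ↦ CD  (constrained at step 1)
    B ↦ BB  (constrained at step 1)

A->CD, B->BB, C->DB, D->A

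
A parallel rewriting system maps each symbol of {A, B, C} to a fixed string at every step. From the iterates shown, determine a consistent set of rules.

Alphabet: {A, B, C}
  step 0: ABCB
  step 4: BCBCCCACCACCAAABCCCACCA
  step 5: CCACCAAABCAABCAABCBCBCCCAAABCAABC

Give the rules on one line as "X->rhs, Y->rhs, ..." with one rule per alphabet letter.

  step 4 ⇒ step 5: BCBCCCACCACCAAABCCCACCA ⇒ CC·A·CC·A·A·A·BC·A·A·BC·A·A·BC·BC·BC·CC·A·A·A·BC·A·A·BC
    A ↦ BC
    B ↦ CC
    C ↦ A

A->BC, B->CC, C->A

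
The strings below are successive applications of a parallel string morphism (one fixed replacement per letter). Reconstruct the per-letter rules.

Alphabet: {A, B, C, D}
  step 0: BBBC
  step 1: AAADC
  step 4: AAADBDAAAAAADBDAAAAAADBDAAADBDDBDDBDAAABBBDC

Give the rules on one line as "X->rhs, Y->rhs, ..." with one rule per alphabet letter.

A->DBD, B->A, C->DC, D->BBB

  step 0 ⇒ step 1: BBBC ⇒ A·A·A·DC
    B ↦ A
    C ↦ DC
    A ↦ DBD  (constrained at step 1)
    D ↦ BBB  (constrained at step 1)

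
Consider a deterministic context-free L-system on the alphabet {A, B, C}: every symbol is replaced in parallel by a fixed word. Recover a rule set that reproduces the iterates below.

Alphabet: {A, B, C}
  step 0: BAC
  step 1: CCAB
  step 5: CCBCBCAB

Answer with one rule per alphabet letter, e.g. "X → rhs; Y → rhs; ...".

A->CA, B->C, C->B

  step 0 ⇒ step 1: BAC ⇒ C·CA·B
    A ↦ CA
    B ↦ C
    C ↦ B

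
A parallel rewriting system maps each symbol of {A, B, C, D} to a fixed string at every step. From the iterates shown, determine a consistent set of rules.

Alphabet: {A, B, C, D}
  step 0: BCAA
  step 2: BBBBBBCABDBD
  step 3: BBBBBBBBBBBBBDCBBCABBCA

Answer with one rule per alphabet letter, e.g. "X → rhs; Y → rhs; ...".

  step 2 ⇒ step 3: BBBBBBCABDBD ⇒ BB·BB·BB·BB·BB·BB·BD·C·BB·CA·BB·CA
    A ↦ C
    B ↦ BB
    C ↦ BD
    D ↦ CA

A->C, B->BB, C->BD, D->CA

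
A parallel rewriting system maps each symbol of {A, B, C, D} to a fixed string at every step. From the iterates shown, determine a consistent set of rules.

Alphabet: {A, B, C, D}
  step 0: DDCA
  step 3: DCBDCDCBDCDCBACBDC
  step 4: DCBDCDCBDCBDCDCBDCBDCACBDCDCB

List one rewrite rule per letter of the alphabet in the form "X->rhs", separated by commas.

  step 3 ⇒ step 4: DCBDCDCBDCDCBACBDC ⇒ DC·B·DC·DC·B·DC·B·DC·DC·B·DC·B·DC·AC·B·DC·DC·B
    A ↦ AC
    B ↦ DC
    C ↦ B
    D ↦ DC

A->AC, B->DC, C->B, D->DC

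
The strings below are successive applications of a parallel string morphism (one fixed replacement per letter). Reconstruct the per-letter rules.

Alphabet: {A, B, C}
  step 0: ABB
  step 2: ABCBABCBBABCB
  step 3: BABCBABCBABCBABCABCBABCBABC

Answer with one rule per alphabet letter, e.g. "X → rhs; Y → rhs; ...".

  step 2 ⇒ step 3: ABCBABCBBABCB ⇒ B·ABC·B·ABC·B·ABC·B·ABC·ABC·B·ABC·B·ABC
    A ↦ B
    B ↦ ABC
    C ↦ B

A->B, B->ABC, C->B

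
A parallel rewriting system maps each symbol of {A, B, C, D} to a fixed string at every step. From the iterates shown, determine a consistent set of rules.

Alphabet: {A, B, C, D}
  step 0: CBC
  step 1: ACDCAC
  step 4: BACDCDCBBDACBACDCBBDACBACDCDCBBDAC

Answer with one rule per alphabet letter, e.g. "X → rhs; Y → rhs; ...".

A->BD, B->DC, C->AC, D->B

  step 0 ⇒ step 1: CBC ⇒ AC·DC·AC
    B ↦ DC
    C ↦ AC
    A ↦ BD  (constrained at step 1)
    D ↦ B  (constrained at step 1)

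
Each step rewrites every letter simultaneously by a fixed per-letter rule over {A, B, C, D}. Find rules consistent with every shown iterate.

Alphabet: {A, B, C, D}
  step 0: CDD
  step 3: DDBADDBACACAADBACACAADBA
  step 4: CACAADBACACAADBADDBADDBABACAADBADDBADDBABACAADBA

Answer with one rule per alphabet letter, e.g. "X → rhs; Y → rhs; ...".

A->BA, B->AD, C->DD, D->CA

  step 3 ⇒ step 4: DDBADDBACACAADBACACAADBA ⇒ CA·CA·AD·BA·CA·CA·AD·BA·DD·BA·DD·BA·BA·CA·AD·BA·DD·BA·DD·BA·BA·CA·AD·BA
    A ↦ BA
    B ↦ AD
    C ↦ DD
    D ↦ CA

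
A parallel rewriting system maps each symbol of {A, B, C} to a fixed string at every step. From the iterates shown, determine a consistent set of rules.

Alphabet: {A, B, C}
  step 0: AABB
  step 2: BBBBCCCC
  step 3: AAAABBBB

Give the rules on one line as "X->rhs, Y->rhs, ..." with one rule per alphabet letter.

  step 2 ⇒ step 3: BBBBCCCC ⇒ A·A·A·A·B·B·B·B
    B ↦ A
    C ↦ B
    A ↦ CC  (constrained at step 0)

A->CC, B->A, C->B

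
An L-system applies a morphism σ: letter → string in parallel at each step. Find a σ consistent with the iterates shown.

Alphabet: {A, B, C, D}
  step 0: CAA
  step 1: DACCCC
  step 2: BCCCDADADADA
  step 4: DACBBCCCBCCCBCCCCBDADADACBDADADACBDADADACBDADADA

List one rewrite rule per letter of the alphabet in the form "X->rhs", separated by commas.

A->CC, B->CB, C->DA, D->BC

  step 1 ⇒ step 2: DACCCC ⇒ BC·CC·DA·DA·DA·DA
    A ↦ CC
    C ↦ DA
    D ↦ BC
    B ↦ CB  (constrained at step 2)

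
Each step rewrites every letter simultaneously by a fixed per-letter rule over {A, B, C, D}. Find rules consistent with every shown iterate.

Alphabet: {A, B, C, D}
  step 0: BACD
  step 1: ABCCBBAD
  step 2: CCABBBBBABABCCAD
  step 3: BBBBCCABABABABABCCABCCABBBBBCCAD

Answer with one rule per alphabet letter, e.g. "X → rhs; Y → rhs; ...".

A->CC, B->AB, C->BB, D->AD

  step 2 ⇒ step 3: CCABBBBBABABCCAD ⇒ BB·BB·CC·AB·AB·AB·AB·AB·CC·AB·CC·AB·BB·BB·CC·AD
    A ↦ CC
    B ↦ AB
    C ↦ BB
    D ↦ AD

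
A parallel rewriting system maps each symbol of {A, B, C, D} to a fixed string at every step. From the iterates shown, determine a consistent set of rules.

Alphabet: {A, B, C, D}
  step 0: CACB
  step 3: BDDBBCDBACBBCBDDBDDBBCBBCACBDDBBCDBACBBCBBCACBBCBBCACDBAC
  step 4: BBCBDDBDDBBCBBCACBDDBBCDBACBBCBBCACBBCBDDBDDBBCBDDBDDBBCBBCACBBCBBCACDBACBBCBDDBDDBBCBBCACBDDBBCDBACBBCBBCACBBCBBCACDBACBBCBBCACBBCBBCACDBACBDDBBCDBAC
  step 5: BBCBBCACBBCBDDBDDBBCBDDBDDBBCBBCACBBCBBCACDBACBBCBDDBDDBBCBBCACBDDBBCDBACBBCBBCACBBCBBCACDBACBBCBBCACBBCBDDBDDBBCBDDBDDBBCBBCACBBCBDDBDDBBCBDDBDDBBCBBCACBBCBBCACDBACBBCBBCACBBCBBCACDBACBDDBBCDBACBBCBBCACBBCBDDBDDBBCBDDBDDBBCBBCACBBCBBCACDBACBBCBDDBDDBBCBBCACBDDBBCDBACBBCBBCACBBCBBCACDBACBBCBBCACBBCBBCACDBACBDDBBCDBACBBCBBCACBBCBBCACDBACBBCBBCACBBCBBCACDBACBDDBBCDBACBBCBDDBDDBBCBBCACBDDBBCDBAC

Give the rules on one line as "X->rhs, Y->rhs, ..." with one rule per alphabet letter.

A->DB, B->BBC, C->AC, D->BDD

  step 4 ⇒ step 5: BBCBDDBDDBBCBBCACBDDBBCDBACBBCBBCACBBCBDDBDDBBCBDDBDDBBCBBCACBBCBBCACDBACBBCBDDBDDBBCBBCACBDDBBCDBACBBCBBCACBBCBBCACDBACBBCBBCACBBCBBCACDBACBDDBBCDBAC ⇒ BBC·BBC·AC·BBC·BDD·BDD·BBC·BDD·BDD·BBC·BBC·AC·BBC·BBC·AC·DB·AC·BBC·BDD·BDD·BBC·BBC·AC·BDD·BBC·DB·AC·BBC·BBC·AC·BBC·BBC·AC·DB·AC·BBC·BBC·AC·BBC·BDD·BDD·BBC·BDD·BDD·BBC·BBC·AC·BBC·BDD·BDD·BBC·BDD·BDD·BBC·BBC·AC·BBC·BBC·AC·DB·AC·BBC·BBC·AC·BBC·BBC·AC·DB·AC·BDD·BBC·DB·AC·BBC·BBC·AC·BBC·BDD·BDD·BBC·BDD·BDD·BBC·BBC·AC·BBC·BBC·AC·DB·AC·BBC·BDD·BDD·BBC·BBC·AC·BDD·BBC·DB·AC·BBC·BBC·AC·BBC·BBC·AC·DB·AC·BBC·BBC·AC·BBC·BBC·AC·DB·AC·BDD·BBC·DB·AC·BBC·BBC·AC·BBC·BBC·AC·DB·AC·BBC·BBC·AC·BBC·BBC·AC·DB·AC·BDD·BBC·DB·AC·BBC·BDD·BDD·BBC·BBC·AC·BDD·BBC·DB·AC
    A ↦ DB
    B ↦ BBC
    C ↦ AC
    D ↦ BDD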